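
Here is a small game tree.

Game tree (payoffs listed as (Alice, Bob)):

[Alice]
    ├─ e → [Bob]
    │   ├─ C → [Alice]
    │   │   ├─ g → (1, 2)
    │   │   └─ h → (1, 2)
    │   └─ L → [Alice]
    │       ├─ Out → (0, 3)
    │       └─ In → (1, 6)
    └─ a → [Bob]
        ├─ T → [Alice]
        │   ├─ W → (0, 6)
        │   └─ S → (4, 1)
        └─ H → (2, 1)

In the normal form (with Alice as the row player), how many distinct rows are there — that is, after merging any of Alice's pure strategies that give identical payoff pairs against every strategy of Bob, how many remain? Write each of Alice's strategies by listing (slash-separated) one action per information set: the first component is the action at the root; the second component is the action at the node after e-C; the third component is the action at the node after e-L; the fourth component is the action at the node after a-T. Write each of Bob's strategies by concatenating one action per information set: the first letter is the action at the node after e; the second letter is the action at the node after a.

4

Alice has 16 pure strategies: e/g/Out/W, e/g/Out/S, e/g/In/W, e/g/In/S, e/h/Out/W, e/h/Out/S, e/h/In/W, e/h/In/S, a/g/Out/W, a/g/Out/S, a/g/In/W, a/g/In/S, a/h/Out/W, a/h/Out/S, a/h/In/W, a/h/In/S. Columns: CT, CH, LT, LH.
{e/g/Out/W, e/g/Out/S, e/h/Out/W, e/h/Out/S} → row (1,2) (1,2) (0,3) (0,3)
{e/g/In/W, e/g/In/S, e/h/In/W, e/h/In/S} → row (1,2) (1,2) (1,6) (1,6)
{a/g/Out/W, a/g/In/W, a/h/Out/W, a/h/In/W} → row (0,6) (2,1) (0,6) (2,1)
{a/g/Out/S, a/g/In/S, a/h/Out/S, a/h/In/S} → row (4,1) (2,1) (4,1) (2,1)
That's 4 distinct rows out of 16 strategies.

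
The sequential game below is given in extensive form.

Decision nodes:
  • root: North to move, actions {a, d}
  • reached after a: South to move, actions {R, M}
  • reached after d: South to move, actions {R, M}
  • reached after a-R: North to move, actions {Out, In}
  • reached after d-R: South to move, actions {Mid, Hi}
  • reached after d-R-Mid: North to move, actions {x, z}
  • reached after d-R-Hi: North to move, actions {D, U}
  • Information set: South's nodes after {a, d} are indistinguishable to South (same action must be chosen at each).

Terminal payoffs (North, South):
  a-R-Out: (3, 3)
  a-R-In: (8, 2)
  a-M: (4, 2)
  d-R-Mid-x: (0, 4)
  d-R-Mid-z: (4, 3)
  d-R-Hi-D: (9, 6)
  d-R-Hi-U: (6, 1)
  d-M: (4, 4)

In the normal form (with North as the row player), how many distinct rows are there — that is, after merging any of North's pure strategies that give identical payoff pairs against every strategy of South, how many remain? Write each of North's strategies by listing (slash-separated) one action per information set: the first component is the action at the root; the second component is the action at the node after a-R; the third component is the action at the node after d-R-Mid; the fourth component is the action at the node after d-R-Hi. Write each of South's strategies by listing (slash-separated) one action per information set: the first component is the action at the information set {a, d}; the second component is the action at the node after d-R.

North has 16 pure strategies: a/Out/x/D, a/Out/x/U, a/Out/z/D, a/Out/z/U, a/In/x/D, a/In/x/U, a/In/z/D, a/In/z/U, d/Out/x/D, d/Out/x/U, d/Out/z/D, d/Out/z/U, d/In/x/D, d/In/x/U, d/In/z/D, d/In/z/U. Columns: R/Mid, R/Hi, M/Mid, M/Hi.
{a/Out/x/D, a/Out/x/U, a/Out/z/D, a/Out/z/U} → row (3,3) (3,3) (4,2) (4,2)
{a/In/x/D, a/In/x/U, a/In/z/D, a/In/z/U} → row (8,2) (8,2) (4,2) (4,2)
{d/Out/x/D, d/In/x/D} → row (0,4) (9,6) (4,4) (4,4)
{d/Out/x/U, d/In/x/U} → row (0,4) (6,1) (4,4) (4,4)
{d/Out/z/D, d/In/z/D} → row (4,3) (9,6) (4,4) (4,4)
{d/Out/z/U, d/In/z/U} → row (4,3) (6,1) (4,4) (4,4)
That's 6 distinct rows out of 16 strategies.

6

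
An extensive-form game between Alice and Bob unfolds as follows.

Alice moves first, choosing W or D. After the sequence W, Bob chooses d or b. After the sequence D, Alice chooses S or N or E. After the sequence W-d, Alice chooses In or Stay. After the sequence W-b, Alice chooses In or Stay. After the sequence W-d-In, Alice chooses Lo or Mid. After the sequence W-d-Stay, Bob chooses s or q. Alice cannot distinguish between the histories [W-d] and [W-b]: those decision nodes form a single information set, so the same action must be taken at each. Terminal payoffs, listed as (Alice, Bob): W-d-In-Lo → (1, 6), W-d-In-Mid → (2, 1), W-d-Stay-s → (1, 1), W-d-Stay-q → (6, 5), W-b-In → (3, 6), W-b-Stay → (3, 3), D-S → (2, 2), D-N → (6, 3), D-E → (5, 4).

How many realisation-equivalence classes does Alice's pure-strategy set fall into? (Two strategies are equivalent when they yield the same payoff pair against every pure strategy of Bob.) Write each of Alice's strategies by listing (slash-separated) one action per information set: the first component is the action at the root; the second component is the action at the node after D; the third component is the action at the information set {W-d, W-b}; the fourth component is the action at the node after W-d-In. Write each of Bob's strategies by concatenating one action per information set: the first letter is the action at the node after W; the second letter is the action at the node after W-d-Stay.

6

Alice has 24 pure strategies: W/S/In/Lo, W/S/In/Mid, W/S/Stay/Lo, W/S/Stay/Mid, W/N/In/Lo, W/N/In/Mid, W/N/Stay/Lo, W/N/Stay/Mid, W/E/In/Lo, W/E/In/Mid, W/E/Stay/Lo, W/E/Stay/Mid, D/S/In/Lo, D/S/In/Mid, D/S/Stay/Lo, D/S/Stay/Mid, D/N/In/Lo, D/N/In/Mid, D/N/Stay/Lo, D/N/Stay/Mid, D/E/In/Lo, D/E/In/Mid, D/E/Stay/Lo, D/E/Stay/Mid. Columns: ds, dq, bs, bq.
{W/S/In/Lo, W/N/In/Lo, W/E/In/Lo} → row (1,6) (1,6) (3,6) (3,6)
{W/S/In/Mid, W/N/In/Mid, W/E/In/Mid} → row (2,1) (2,1) (3,6) (3,6)
{W/S/Stay/Lo, W/S/Stay/Mid, W/N/Stay/Lo, W/N/Stay/Mid, W/E/Stay/Lo, W/E/Stay/Mid} → row (1,1) (6,5) (3,3) (3,3)
{D/S/In/Lo, D/S/In/Mid, D/S/Stay/Lo, D/S/Stay/Mid} → row (2,2) (2,2) (2,2) (2,2)
{D/N/In/Lo, D/N/In/Mid, D/N/Stay/Lo, D/N/Stay/Mid} → row (6,3) (6,3) (6,3) (6,3)
{D/E/In/Lo, D/E/In/Mid, D/E/Stay/Lo, D/E/Stay/Mid} → row (5,4) (5,4) (5,4) (5,4)
That's 6 distinct rows out of 24 strategies.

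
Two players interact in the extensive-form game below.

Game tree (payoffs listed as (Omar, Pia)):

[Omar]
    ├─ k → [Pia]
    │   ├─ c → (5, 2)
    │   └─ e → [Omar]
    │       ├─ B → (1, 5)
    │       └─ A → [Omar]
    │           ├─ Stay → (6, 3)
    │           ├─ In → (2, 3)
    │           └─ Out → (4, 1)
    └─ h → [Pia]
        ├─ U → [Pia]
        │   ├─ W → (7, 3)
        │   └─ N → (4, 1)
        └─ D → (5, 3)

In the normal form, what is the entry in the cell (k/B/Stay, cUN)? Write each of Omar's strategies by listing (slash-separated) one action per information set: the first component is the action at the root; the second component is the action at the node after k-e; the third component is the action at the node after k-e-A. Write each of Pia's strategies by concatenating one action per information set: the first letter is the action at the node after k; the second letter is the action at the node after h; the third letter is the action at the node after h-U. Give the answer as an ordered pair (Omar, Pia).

Trace the play path from the root:
  Omar plays k
  Pia plays c at [k]
→ terminal payoff (5, 2).
(Omar's choice at the node after k-e is never reached on this path, so it doesn't affect the outcome.)

(5, 2)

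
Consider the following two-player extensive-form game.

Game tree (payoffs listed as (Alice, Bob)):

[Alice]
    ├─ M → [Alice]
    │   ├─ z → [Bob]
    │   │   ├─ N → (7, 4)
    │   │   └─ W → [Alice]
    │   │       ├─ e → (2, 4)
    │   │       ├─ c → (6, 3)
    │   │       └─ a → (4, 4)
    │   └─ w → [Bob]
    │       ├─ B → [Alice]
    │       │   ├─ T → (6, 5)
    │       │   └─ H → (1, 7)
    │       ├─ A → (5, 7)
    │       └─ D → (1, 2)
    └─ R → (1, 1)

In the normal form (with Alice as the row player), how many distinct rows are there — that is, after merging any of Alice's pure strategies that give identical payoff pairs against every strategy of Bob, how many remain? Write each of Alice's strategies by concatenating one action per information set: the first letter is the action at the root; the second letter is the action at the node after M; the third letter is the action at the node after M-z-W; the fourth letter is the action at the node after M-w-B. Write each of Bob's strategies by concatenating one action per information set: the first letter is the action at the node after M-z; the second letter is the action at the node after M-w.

Alice has 24 pure strategies: MzeT, MzeH, MzcT, MzcH, MzaT, MzaH, MweT, MweH, MwcT, MwcH, MwaT, MwaH, RzeT, RzeH, RzcT, RzcH, RzaT, RzaH, RweT, RweH, RwcT, RwcH, RwaT, RwaH. Columns: NB, NA, ND, WB, WA, WD.
{MzeT, MzeH} → row (7,4) (7,4) (7,4) (2,4) (2,4) (2,4)
{MzcT, MzcH} → row (7,4) (7,4) (7,4) (6,3) (6,3) (6,3)
{MzaT, MzaH} → row (7,4) (7,4) (7,4) (4,4) (4,4) (4,4)
{MweT, MwcT, MwaT} → row (6,5) (5,7) (1,2) (6,5) (5,7) (1,2)
{MweH, MwcH, MwaH} → row (1,7) (5,7) (1,2) (1,7) (5,7) (1,2)
{RzeT, RzeH, RzcT, RzcH, RzaT, RzaH, RweT, RweH, RwcT, RwcH, RwaT, RwaH} → row (1,1) (1,1) (1,1) (1,1) (1,1) (1,1)
That's 6 distinct rows out of 24 strategies.

6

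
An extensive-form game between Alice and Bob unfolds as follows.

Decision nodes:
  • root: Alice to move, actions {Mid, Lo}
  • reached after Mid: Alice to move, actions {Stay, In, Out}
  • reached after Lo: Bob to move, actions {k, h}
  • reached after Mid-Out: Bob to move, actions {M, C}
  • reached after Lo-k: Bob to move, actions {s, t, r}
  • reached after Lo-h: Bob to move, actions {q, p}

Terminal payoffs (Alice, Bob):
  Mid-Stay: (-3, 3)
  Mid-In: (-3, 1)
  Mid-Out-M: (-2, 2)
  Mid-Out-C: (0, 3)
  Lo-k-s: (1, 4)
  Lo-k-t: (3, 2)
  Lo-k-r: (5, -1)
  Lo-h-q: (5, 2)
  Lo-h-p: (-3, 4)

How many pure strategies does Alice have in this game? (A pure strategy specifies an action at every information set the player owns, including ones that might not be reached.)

6

Alice owns the root with actions {Mid, Lo} — two choices.
Alice owns the node after Mid with actions {Stay, In, Out} — three choices.
A pure strategy fixes one action at each information set independently, so the count is the product 2 × 3 = 6.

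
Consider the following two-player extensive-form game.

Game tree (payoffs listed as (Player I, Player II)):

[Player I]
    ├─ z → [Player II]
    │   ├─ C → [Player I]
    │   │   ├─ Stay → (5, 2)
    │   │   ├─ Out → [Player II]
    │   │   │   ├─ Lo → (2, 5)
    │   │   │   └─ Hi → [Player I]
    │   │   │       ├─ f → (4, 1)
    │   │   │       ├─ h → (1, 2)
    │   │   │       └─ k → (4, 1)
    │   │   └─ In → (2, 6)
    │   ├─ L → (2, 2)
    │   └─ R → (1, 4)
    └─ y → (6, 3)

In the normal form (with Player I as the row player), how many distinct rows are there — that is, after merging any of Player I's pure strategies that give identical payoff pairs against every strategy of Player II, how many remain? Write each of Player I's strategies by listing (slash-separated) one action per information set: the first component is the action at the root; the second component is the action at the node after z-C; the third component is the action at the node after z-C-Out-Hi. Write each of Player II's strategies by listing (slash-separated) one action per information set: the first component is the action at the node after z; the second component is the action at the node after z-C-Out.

5

Player I has 18 pure strategies: z/Stay/f, z/Stay/h, z/Stay/k, z/Out/f, z/Out/h, z/Out/k, z/In/f, z/In/h, z/In/k, y/Stay/f, y/Stay/h, y/Stay/k, y/Out/f, y/Out/h, y/Out/k, y/In/f, y/In/h, y/In/k. Columns: C/Lo, C/Hi, L/Lo, L/Hi, R/Lo, R/Hi.
{z/Stay/f, z/Stay/h, z/Stay/k} → row (5,2) (5,2) (2,2) (2,2) (1,4) (1,4)
{z/Out/f, z/Out/k} → row (2,5) (4,1) (2,2) (2,2) (1,4) (1,4)
{z/Out/h} → row (2,5) (1,2) (2,2) (2,2) (1,4) (1,4)
{z/In/f, z/In/h, z/In/k} → row (2,6) (2,6) (2,2) (2,2) (1,4) (1,4)
{y/Stay/f, y/Stay/h, y/Stay/k, y/Out/f, y/Out/h, y/Out/k, y/In/f, y/In/h, y/In/k} → row (6,3) (6,3) (6,3) (6,3) (6,3) (6,3)
That's 5 distinct rows out of 18 strategies.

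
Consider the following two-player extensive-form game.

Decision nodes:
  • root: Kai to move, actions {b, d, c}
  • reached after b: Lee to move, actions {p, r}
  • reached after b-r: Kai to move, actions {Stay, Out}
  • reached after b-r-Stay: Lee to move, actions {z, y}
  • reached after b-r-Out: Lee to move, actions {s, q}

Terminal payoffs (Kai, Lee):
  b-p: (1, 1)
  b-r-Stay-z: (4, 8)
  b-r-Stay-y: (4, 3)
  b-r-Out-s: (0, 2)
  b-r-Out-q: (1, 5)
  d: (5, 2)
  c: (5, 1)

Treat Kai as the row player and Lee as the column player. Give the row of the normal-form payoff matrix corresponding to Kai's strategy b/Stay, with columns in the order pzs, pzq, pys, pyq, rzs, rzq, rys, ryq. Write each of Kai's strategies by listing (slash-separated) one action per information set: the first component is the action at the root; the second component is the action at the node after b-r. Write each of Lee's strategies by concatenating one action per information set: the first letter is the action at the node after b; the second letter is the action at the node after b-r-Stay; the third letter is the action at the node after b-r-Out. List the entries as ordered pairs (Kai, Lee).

(1,1) (1,1) (1,1) (1,1) (4,8) (4,8) (4,3) (4,3)

vs pzs: Kai plays b → Lee plays p at [b] → (1, 1)
vs pzq: Kai plays b → Lee plays p at [b] → (1, 1)
vs pys: Kai plays b → Lee plays p at [b] → (1, 1)
vs pyq: Kai plays b → Lee plays p at [b] → (1, 1)
vs rzs: Kai plays b → Lee plays r at [b] → Kai plays Stay at [b-r] → Lee plays z at [b-r-Stay] → (4, 8)
vs rzq: Kai plays b → Lee plays r at [b] → Kai plays Stay at [b-r] → Lee plays z at [b-r-Stay] → (4, 8)
vs rys: Kai plays b → Lee plays r at [b] → Kai plays Stay at [b-r] → Lee plays y at [b-r-Stay] → (4, 3)
vs ryq: Kai plays b → Lee plays r at [b] → Kai plays Stay at [b-r] → Lee plays y at [b-r-Stay] → (4, 3)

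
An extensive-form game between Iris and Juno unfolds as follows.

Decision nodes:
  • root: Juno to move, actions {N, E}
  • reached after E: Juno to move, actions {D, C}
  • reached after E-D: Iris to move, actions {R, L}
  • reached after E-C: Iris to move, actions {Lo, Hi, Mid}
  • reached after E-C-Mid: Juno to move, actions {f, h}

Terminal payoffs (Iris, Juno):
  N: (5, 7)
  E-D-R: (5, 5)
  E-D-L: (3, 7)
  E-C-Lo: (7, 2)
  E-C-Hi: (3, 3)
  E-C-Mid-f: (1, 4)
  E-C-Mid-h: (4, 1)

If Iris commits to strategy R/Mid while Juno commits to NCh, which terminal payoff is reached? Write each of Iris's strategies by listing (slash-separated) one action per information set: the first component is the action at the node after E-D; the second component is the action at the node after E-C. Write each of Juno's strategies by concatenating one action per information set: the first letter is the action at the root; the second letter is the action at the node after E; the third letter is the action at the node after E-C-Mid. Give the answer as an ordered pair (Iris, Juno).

(5, 7)

Trace the play path from the root:
  Juno plays N
→ terminal payoff (5, 7).
(Iris's choice at the node after E-D is never reached on this path, so it doesn't affect the outcome.)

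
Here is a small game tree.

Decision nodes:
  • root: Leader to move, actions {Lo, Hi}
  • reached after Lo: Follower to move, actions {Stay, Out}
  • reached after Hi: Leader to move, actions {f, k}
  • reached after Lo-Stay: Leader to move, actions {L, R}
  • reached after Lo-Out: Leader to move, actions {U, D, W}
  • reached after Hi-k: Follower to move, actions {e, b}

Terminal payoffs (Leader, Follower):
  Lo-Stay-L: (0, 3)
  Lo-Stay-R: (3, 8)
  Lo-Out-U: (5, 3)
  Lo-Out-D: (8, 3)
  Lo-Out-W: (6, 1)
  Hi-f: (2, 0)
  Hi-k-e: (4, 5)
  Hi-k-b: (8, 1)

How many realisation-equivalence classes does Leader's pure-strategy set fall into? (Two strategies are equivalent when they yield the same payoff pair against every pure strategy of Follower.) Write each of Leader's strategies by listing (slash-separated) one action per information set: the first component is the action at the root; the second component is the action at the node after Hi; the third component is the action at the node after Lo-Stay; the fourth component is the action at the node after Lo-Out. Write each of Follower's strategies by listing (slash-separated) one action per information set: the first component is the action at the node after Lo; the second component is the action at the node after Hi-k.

8

Leader has 24 pure strategies: Lo/f/L/U, Lo/f/L/D, Lo/f/L/W, Lo/f/R/U, Lo/f/R/D, Lo/f/R/W, Lo/k/L/U, Lo/k/L/D, Lo/k/L/W, Lo/k/R/U, Lo/k/R/D, Lo/k/R/W, Hi/f/L/U, Hi/f/L/D, Hi/f/L/W, Hi/f/R/U, Hi/f/R/D, Hi/f/R/W, Hi/k/L/U, Hi/k/L/D, Hi/k/L/W, Hi/k/R/U, Hi/k/R/D, Hi/k/R/W. Columns: Stay/e, Stay/b, Out/e, Out/b.
{Lo/f/L/U, Lo/k/L/U} → row (0,3) (0,3) (5,3) (5,3)
{Lo/f/L/D, Lo/k/L/D} → row (0,3) (0,3) (8,3) (8,3)
{Lo/f/L/W, Lo/k/L/W} → row (0,3) (0,3) (6,1) (6,1)
{Lo/f/R/U, Lo/k/R/U} → row (3,8) (3,8) (5,3) (5,3)
{Lo/f/R/D, Lo/k/R/D} → row (3,8) (3,8) (8,3) (8,3)
{Lo/f/R/W, Lo/k/R/W} → row (3,8) (3,8) (6,1) (6,1)
{Hi/f/L/U, Hi/f/L/D, Hi/f/L/W, Hi/f/R/U, Hi/f/R/D, Hi/f/R/W} → row (2,0) (2,0) (2,0) (2,0)
{Hi/k/L/U, Hi/k/L/D, Hi/k/L/W, Hi/k/R/U, Hi/k/R/D, Hi/k/R/W} → row (4,5) (8,1) (4,5) (8,1)
That's 8 distinct rows out of 24 strategies.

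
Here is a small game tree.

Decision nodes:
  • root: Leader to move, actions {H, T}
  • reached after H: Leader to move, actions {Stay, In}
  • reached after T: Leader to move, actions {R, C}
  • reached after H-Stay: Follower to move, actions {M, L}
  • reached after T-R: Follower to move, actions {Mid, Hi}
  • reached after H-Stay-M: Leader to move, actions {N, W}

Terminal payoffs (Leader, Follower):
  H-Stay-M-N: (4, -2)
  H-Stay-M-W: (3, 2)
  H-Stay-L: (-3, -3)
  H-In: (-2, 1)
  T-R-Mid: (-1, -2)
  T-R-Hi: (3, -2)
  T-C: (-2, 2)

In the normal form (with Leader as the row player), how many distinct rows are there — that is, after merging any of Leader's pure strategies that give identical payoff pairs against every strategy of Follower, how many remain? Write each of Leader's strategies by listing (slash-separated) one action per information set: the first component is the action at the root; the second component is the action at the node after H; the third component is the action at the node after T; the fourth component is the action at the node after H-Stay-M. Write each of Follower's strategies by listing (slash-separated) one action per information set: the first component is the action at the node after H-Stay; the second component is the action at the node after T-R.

5

Leader has 16 pure strategies: H/Stay/R/N, H/Stay/R/W, H/Stay/C/N, H/Stay/C/W, H/In/R/N, H/In/R/W, H/In/C/N, H/In/C/W, T/Stay/R/N, T/Stay/R/W, T/Stay/C/N, T/Stay/C/W, T/In/R/N, T/In/R/W, T/In/C/N, T/In/C/W. Columns: M/Mid, M/Hi, L/Mid, L/Hi.
{H/Stay/R/N, H/Stay/C/N} → row (4,-2) (4,-2) (-3,-3) (-3,-3)
{H/Stay/R/W, H/Stay/C/W} → row (3,2) (3,2) (-3,-3) (-3,-3)
{H/In/R/N, H/In/R/W, H/In/C/N, H/In/C/W} → row (-2,1) (-2,1) (-2,1) (-2,1)
{T/Stay/R/N, T/Stay/R/W, T/In/R/N, T/In/R/W} → row (-1,-2) (3,-2) (-1,-2) (3,-2)
{T/Stay/C/N, T/Stay/C/W, T/In/C/N, T/In/C/W} → row (-2,2) (-2,2) (-2,2) (-2,2)
That's 5 distinct rows out of 16 strategies.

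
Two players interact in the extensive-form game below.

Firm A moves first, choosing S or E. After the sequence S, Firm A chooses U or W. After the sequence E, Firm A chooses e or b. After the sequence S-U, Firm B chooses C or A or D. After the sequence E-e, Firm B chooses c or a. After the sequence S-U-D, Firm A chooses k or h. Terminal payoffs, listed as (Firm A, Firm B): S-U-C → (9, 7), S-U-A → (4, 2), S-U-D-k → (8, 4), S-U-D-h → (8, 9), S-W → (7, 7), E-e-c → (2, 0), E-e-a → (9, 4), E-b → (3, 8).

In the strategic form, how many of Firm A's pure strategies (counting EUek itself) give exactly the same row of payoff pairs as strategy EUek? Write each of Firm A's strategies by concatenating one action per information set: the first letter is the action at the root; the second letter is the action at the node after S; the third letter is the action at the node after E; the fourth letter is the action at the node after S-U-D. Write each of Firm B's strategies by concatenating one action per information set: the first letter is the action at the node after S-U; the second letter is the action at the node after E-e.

Row for EUek (columns Cc, Ca, Ac, Aa, Dc, Da): (2,0) (9,4) (2,0) (9,4) (2,0) (9,4).
Under EUek, Firm A's choice at the node after S and at the node after S-U-D can never be reached regardless of what Firm B does, so varying those choices leaves every outcome unchanged.
Holding the reachable choices fixed and varying the unreachable ones freely already gives 2 × 2 = 4 equivalent strategies.
No other strategy reproduces this row, so those 4 are the full class: EUek, EUeh, EWek, EWeh.

4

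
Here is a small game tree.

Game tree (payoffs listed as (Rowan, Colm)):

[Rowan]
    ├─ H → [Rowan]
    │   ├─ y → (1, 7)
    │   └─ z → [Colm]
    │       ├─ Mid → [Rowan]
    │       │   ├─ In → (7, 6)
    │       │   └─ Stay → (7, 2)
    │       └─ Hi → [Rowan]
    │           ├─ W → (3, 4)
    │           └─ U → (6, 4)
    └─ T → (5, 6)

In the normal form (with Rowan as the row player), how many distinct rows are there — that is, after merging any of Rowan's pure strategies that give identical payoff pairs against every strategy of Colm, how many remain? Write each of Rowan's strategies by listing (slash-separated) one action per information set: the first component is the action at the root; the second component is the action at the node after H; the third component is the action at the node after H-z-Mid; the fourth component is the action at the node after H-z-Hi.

Rowan has 16 pure strategies: H/y/In/W, H/y/In/U, H/y/Stay/W, H/y/Stay/U, H/z/In/W, H/z/In/U, H/z/Stay/W, H/z/Stay/U, T/y/In/W, T/y/In/U, T/y/Stay/W, T/y/Stay/U, T/z/In/W, T/z/In/U, T/z/Stay/W, T/z/Stay/U. Columns: Mid, Hi.
{H/y/In/W, H/y/In/U, H/y/Stay/W, H/y/Stay/U} → row (1,7) (1,7)
{H/z/In/W} → row (7,6) (3,4)
{H/z/In/U} → row (7,6) (6,4)
{H/z/Stay/W} → row (7,2) (3,4)
{H/z/Stay/U} → row (7,2) (6,4)
{T/y/In/W, T/y/In/U, T/y/Stay/W, T/y/Stay/U, T/z/In/W, T/z/In/U, T/z/Stay/W, T/z/Stay/U} → row (5,6) (5,6)
That's 6 distinct rows out of 16 strategies.

6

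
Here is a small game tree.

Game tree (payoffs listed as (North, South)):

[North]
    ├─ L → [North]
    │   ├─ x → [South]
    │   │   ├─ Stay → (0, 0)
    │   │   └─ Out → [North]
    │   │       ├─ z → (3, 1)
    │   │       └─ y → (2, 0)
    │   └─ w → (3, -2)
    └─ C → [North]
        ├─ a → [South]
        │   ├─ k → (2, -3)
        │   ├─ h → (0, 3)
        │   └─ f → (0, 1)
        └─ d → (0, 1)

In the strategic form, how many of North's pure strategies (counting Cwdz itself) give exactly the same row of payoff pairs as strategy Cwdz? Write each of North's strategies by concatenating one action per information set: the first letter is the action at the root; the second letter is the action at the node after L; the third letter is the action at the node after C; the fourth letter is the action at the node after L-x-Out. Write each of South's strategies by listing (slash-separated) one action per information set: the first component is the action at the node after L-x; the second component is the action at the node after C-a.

4

Row for Cwdz (columns Stay/k, Stay/h, Stay/f, Out/k, Out/h, Out/f): (0,1) (0,1) (0,1) (0,1) (0,1) (0,1).
Under Cwdz, North's choice at the node after L and at the node after L-x-Out can never be reached regardless of what South does, so varying those choices leaves every outcome unchanged.
Holding the reachable choices fixed and varying the unreachable ones freely already gives 2 × 2 = 4 equivalent strategies.
No other strategy reproduces this row, so those 4 are the full class: Cxdz, Cxdy, Cwdz, Cwdy.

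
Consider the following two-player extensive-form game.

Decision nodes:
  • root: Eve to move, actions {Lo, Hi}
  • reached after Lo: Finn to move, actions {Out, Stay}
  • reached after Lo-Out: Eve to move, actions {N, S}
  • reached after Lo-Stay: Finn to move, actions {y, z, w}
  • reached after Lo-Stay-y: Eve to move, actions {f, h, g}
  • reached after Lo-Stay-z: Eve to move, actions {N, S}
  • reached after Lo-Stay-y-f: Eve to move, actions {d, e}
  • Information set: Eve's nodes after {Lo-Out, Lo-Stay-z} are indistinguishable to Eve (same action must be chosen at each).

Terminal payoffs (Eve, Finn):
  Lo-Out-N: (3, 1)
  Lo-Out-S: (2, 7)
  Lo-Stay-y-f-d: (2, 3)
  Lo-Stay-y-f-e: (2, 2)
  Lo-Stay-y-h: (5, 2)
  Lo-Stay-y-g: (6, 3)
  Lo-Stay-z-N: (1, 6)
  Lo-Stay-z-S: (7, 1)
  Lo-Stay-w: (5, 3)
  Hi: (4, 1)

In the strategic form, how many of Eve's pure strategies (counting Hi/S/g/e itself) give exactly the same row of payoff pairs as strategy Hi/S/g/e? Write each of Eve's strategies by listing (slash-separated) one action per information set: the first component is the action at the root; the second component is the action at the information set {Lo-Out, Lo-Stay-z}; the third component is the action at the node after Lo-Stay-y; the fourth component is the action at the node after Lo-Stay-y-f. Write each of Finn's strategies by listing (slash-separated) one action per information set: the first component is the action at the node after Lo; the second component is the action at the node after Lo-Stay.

Row for Hi/S/g/e (columns Out/y, Out/z, Out/w, Stay/y, Stay/z, Stay/w): (4,1) (4,1) (4,1) (4,1) (4,1) (4,1).
Under Hi/S/g/e, Eve's choice at the information set {Lo-Out, Lo-Stay-z} and at the node after Lo-Stay-y and at the node after Lo-Stay-y-f can never be reached regardless of what Finn does, so varying those choices leaves every outcome unchanged.
Holding the reachable choices fixed and varying the unreachable ones freely already gives 2 × 3 × 2 = 12 equivalent strategies.
No other strategy reproduces this row, so those 12 are the full class: Hi/N/f/d, Hi/N/f/e, Hi/N/h/d, Hi/N/h/e, Hi/N/g/d, Hi/N/g/e, Hi/S/f/d, Hi/S/f/e, Hi/S/h/d, Hi/S/h/e, Hi/S/g/d, Hi/S/g/e.

12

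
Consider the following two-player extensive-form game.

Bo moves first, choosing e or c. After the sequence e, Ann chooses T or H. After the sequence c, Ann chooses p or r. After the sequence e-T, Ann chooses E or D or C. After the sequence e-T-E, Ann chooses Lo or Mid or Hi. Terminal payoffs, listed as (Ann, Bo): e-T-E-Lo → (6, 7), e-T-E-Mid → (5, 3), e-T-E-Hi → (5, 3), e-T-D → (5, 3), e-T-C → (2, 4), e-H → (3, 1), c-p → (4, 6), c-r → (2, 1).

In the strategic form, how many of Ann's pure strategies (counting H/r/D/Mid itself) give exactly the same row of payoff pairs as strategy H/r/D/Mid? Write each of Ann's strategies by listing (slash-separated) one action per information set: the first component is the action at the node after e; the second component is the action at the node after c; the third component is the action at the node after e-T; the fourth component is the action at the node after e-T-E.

9

Row for H/r/D/Mid (columns e, c): (3,1) (2,1).
Under H/r/D/Mid, Ann's choice at the node after e-T and at the node after e-T-E can never be reached regardless of what Bo does, so varying those choices leaves every outcome unchanged.
Holding the reachable choices fixed and varying the unreachable ones freely already gives 3 × 3 = 9 equivalent strategies.
No other strategy reproduces this row, so those 9 are the full class: H/r/E/Lo, H/r/E/Mid, H/r/E/Hi, H/r/D/Lo, H/r/D/Mid, H/r/D/Hi, H/r/C/Lo, H/r/C/Mid, H/r/C/Hi.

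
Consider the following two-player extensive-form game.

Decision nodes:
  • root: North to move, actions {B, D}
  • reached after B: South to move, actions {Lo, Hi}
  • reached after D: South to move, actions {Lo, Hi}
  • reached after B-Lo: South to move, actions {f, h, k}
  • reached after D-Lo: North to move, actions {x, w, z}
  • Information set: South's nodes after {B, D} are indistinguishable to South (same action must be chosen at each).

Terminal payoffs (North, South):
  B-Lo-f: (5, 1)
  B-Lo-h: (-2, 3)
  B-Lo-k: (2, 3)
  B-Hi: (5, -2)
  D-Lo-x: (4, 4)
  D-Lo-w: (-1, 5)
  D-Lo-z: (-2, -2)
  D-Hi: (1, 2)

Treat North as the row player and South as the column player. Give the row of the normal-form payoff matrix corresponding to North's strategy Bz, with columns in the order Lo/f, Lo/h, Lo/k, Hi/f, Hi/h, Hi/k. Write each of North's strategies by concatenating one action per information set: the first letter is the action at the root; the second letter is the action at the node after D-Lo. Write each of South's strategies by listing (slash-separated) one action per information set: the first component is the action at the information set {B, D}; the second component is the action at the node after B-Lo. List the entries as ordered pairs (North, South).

vs Lo/f: North plays B → South plays Lo at [B] → South plays f at [B-Lo] → (5, 1)
vs Lo/h: North plays B → South plays Lo at [B] → South plays h at [B-Lo] → (-2, 3)
vs Lo/k: North plays B → South plays Lo at [B] → South plays k at [B-Lo] → (2, 3)
vs Hi/f: North plays B → South plays Hi at [B] → (5, -2)
vs Hi/h: North plays B → South plays Hi at [B] → (5, -2)
vs Hi/k: North plays B → South plays Hi at [B] → (5, -2)

(5,1) (-2,3) (2,3) (5,-2) (5,-2) (5,-2)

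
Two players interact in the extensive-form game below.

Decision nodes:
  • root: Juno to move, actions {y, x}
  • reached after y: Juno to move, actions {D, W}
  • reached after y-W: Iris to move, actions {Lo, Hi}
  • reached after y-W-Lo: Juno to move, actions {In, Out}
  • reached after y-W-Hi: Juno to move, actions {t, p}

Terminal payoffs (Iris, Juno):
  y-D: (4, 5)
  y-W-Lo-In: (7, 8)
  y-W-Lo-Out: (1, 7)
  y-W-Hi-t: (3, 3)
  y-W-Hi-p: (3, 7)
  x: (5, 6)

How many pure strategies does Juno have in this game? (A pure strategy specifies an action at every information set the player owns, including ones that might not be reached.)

16

Juno owns the root with actions {y, x} — two choices.
Juno owns the node after y with actions {D, W} — two choices.
Juno owns the node after y-W-Lo with actions {In, Out} — two choices.
Juno owns the node after y-W-Hi with actions {t, p} — two choices.
A pure strategy fixes one action at each information set independently, so the count is the product 2 × 2 × 2 × 2 = 16.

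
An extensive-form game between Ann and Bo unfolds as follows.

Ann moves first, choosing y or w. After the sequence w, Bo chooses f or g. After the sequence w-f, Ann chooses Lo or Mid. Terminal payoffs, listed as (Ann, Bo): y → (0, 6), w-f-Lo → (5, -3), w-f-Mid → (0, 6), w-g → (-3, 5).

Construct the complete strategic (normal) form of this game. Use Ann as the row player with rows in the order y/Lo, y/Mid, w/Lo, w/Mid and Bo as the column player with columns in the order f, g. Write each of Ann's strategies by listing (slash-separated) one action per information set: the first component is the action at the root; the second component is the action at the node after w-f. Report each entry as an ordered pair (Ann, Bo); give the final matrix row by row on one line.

y/Lo: (0,6) (0,6) | y/Mid: (0,6) (0,6) | w/Lo: (5,-3) (-3,5) | w/Mid: (0,6) (-3,5)

Row y/Lo: f→(0,6), g→(0,6)
Row y/Mid: f→(0,6), g→(0,6)
Row w/Lo: f→(5,-3), g→(-3,5)
Row w/Mid: f→(0,6), g→(-3,5)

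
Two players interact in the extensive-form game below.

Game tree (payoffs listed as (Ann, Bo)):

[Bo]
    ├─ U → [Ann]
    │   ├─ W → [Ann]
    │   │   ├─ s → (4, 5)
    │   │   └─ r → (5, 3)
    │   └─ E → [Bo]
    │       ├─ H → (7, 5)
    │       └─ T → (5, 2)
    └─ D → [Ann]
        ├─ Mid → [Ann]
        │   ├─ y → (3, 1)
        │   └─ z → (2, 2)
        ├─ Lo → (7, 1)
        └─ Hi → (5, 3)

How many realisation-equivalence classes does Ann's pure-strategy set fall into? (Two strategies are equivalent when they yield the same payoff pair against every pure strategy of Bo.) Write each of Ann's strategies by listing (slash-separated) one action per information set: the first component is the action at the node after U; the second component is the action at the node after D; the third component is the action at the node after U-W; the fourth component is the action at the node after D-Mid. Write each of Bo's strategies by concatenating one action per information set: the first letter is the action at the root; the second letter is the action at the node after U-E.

Ann has 24 pure strategies: W/Mid/s/y, W/Mid/s/z, W/Mid/r/y, W/Mid/r/z, W/Lo/s/y, W/Lo/s/z, W/Lo/r/y, W/Lo/r/z, W/Hi/s/y, W/Hi/s/z, W/Hi/r/y, W/Hi/r/z, E/Mid/s/y, E/Mid/s/z, E/Mid/r/y, E/Mid/r/z, E/Lo/s/y, E/Lo/s/z, E/Lo/r/y, E/Lo/r/z, E/Hi/s/y, E/Hi/s/z, E/Hi/r/y, E/Hi/r/z. Columns: UH, UT, DH, DT.
{W/Mid/s/y} → row (4,5) (4,5) (3,1) (3,1)
{W/Mid/s/z} → row (4,5) (4,5) (2,2) (2,2)
{W/Mid/r/y} → row (5,3) (5,3) (3,1) (3,1)
{W/Mid/r/z} → row (5,3) (5,3) (2,2) (2,2)
{W/Lo/s/y, W/Lo/s/z} → row (4,5) (4,5) (7,1) (7,1)
{W/Lo/r/y, W/Lo/r/z} → row (5,3) (5,3) (7,1) (7,1)
{W/Hi/s/y, W/Hi/s/z} → row (4,5) (4,5) (5,3) (5,3)
{W/Hi/r/y, W/Hi/r/z} → row (5,3) (5,3) (5,3) (5,3)
{E/Mid/s/y, E/Mid/r/y} → row (7,5) (5,2) (3,1) (3,1)
{E/Mid/s/z, E/Mid/r/z} → row (7,5) (5,2) (2,2) (2,2)
{E/Lo/s/y, E/Lo/s/z, E/Lo/r/y, E/Lo/r/z} → row (7,5) (5,2) (7,1) (7,1)
{E/Hi/s/y, E/Hi/s/z, E/Hi/r/y, E/Hi/r/z} → row (7,5) (5,2) (5,3) (5,3)
That's 12 distinct rows out of 24 strategies.

12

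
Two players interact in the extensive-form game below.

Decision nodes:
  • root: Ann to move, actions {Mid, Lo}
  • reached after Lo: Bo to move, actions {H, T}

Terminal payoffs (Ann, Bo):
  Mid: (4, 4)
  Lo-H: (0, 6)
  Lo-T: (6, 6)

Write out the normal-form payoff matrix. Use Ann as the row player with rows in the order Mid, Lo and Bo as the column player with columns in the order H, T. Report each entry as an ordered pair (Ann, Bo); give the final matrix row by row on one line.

Mid: (4,4) (4,4) | Lo: (0,6) (6,6)

Row Mid: H→(4,4), T→(4,4)
Row Lo: H→(0,6), T→(6,6)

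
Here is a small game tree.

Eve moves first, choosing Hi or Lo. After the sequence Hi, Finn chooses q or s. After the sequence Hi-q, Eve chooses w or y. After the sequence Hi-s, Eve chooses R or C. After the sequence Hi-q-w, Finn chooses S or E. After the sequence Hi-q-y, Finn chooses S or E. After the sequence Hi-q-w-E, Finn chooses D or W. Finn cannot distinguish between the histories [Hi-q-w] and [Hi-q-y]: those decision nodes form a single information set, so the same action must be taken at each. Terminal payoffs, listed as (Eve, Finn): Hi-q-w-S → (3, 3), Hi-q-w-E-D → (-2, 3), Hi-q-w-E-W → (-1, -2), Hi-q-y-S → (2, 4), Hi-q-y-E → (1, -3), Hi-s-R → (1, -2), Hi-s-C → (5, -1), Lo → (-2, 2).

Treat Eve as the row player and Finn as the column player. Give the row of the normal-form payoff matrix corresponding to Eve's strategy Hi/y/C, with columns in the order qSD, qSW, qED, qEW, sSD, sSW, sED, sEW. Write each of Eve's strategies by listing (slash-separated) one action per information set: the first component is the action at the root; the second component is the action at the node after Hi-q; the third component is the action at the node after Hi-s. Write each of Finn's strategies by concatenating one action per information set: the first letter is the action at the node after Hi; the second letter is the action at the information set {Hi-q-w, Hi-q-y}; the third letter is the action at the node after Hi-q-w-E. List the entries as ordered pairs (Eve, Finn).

vs qSD: Eve plays Hi → Finn plays q at [Hi] → Eve plays y at [Hi-q] → Finn plays S at [Hi-q-y] → (2, 4)
vs qSW: Eve plays Hi → Finn plays q at [Hi] → Eve plays y at [Hi-q] → Finn plays S at [Hi-q-y] → (2, 4)
vs qED: Eve plays Hi → Finn plays q at [Hi] → Eve plays y at [Hi-q] → Finn plays E at [Hi-q-y] → (1, -3)
vs qEW: Eve plays Hi → Finn plays q at [Hi] → Eve plays y at [Hi-q] → Finn plays E at [Hi-q-y] → (1, -3)
vs sSD: Eve plays Hi → Finn plays s at [Hi] → Eve plays C at [Hi-s] → (5, -1)
vs sSW: Eve plays Hi → Finn plays s at [Hi] → Eve plays C at [Hi-s] → (5, -1)
vs sED: Eve plays Hi → Finn plays s at [Hi] → Eve plays C at [Hi-s] → (5, -1)
vs sEW: Eve plays Hi → Finn plays s at [Hi] → Eve plays C at [Hi-s] → (5, -1)

(2,4) (2,4) (1,-3) (1,-3) (5,-1) (5,-1) (5,-1) (5,-1)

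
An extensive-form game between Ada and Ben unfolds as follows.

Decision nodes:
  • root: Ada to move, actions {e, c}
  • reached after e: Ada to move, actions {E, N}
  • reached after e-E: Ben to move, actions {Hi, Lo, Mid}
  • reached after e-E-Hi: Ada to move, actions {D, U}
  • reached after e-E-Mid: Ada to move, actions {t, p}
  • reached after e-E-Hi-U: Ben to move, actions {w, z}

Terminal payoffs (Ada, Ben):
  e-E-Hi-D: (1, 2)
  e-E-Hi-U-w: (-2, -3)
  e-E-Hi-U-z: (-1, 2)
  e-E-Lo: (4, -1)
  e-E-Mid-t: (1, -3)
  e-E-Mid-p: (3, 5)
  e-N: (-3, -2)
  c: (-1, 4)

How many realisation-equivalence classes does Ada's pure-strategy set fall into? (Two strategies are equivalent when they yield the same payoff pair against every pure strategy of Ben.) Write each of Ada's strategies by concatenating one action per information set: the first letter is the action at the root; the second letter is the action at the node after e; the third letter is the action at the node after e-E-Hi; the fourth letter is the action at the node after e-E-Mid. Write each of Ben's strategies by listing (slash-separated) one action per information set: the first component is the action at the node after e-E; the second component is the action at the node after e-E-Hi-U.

6

Ada has 16 pure strategies: eEDt, eEDp, eEUt, eEUp, eNDt, eNDp, eNUt, eNUp, cEDt, cEDp, cEUt, cEUp, cNDt, cNDp, cNUt, cNUp. Columns: Hi/w, Hi/z, Lo/w, Lo/z, Mid/w, Mid/z.
{eEDt} → row (1,2) (1,2) (4,-1) (4,-1) (1,-3) (1,-3)
{eEDp} → row (1,2) (1,2) (4,-1) (4,-1) (3,5) (3,5)
{eEUt} → row (-2,-3) (-1,2) (4,-1) (4,-1) (1,-3) (1,-3)
{eEUp} → row (-2,-3) (-1,2) (4,-1) (4,-1) (3,5) (3,5)
{eNDt, eNDp, eNUt, eNUp} → row (-3,-2) (-3,-2) (-3,-2) (-3,-2) (-3,-2) (-3,-2)
{cEDt, cEDp, cEUt, cEUp, cNDt, cNDp, cNUt, cNUp} → row (-1,4) (-1,4) (-1,4) (-1,4) (-1,4) (-1,4)
That's 6 distinct rows out of 16 strategies.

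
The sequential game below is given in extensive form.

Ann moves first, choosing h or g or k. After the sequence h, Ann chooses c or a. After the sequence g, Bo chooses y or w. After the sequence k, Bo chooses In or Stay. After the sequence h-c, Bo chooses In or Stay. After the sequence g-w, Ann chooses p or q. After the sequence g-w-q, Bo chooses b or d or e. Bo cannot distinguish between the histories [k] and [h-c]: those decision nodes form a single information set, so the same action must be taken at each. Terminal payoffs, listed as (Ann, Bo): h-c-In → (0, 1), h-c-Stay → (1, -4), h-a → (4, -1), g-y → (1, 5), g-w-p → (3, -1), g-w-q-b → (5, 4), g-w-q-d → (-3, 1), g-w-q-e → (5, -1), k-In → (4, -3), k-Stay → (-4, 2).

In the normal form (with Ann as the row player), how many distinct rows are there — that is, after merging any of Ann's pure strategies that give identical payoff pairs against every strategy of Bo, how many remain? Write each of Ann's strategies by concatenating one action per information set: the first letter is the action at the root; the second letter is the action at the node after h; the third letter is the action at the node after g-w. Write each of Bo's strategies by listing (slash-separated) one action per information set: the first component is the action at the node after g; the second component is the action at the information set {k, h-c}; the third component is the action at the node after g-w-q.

5

Ann has 12 pure strategies: hcp, hcq, hap, haq, gcp, gcq, gap, gaq, kcp, kcq, kap, kaq. Columns: y/In/b, y/In/d, y/In/e, y/Stay/b, y/Stay/d, y/Stay/e, w/In/b, w/In/d, w/In/e, w/Stay/b, w/Stay/d, w/Stay/e.
{hcp, hcq} → row (0,1) (0,1) (0,1) (1,-4) (1,-4) (1,-4) (0,1) (0,1) (0,1) (1,-4) (1,-4) (1,-4)
{hap, haq} → row (4,-1) (4,-1) (4,-1) (4,-1) (4,-1) (4,-1) (4,-1) (4,-1) (4,-1) (4,-1) (4,-1) (4,-1)
{gcp, gap} → row (1,5) (1,5) (1,5) (1,5) (1,5) (1,5) (3,-1) (3,-1) (3,-1) (3,-1) (3,-1) (3,-1)
{gcq, gaq} → row (1,5) (1,5) (1,5) (1,5) (1,5) (1,5) (5,4) (-3,1) (5,-1) (5,4) (-3,1) (5,-1)
{kcp, kcq, kap, kaq} → row (4,-3) (4,-3) (4,-3) (-4,2) (-4,2) (-4,2) (4,-3) (4,-3) (4,-3) (-4,2) (-4,2) (-4,2)
That's 5 distinct rows out of 12 strategies.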